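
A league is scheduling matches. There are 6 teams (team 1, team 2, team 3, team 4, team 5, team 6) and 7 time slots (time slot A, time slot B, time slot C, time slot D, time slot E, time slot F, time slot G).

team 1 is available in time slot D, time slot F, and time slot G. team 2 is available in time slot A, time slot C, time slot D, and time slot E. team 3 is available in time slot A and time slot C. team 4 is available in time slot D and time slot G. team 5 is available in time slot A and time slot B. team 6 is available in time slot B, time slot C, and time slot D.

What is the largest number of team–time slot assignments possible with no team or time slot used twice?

6

One maximum matching: team 1→time slot F, team 2→time slot A, team 3→time slot C, team 4→time slot G, team 5→time slot B, team 6→time slot D.
This saturates every team, so 6 is the maximum.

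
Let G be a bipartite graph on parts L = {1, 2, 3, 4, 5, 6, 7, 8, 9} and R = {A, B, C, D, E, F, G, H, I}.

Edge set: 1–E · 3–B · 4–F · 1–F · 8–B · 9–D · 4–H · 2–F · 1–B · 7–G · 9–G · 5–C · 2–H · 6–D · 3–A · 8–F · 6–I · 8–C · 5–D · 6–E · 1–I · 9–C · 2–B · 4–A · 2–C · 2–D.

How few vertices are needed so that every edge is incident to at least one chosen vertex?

A maximum matching has 9 edges (e.g. 1–I, 2–H, 3–A, 4–F, 5–D, 6–E, 7–G, 8–B, 9–C).
By König's theorem the minimum vertex cover has the same size. One such cover is {1, 2, 3, 4, 5, 6, 7, 8, 9}.

9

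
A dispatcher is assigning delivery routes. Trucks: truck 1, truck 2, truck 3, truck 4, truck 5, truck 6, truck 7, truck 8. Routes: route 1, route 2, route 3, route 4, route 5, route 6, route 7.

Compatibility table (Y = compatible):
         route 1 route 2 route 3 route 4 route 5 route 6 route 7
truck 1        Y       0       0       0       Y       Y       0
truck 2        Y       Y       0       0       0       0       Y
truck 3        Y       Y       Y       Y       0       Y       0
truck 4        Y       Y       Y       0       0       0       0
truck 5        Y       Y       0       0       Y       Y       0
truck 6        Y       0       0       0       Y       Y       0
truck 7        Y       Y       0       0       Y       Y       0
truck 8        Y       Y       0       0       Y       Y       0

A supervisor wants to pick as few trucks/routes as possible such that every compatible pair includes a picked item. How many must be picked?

{truck 2, truck 3, truck 4, route 1, route 2, route 5, route 6} is a vertex cover of size 7: every edge has an endpoint in this set.
No smaller cover exists because truck 1–route 5, truck 2–route 7, truck 3–route 4, truck 4–route 3, truck 5–route 6, truck 6–route 1, truck 7–route 2 is a matching of size 7, and a cover must include an endpoint of each of these disjoint edges (König's theorem).

7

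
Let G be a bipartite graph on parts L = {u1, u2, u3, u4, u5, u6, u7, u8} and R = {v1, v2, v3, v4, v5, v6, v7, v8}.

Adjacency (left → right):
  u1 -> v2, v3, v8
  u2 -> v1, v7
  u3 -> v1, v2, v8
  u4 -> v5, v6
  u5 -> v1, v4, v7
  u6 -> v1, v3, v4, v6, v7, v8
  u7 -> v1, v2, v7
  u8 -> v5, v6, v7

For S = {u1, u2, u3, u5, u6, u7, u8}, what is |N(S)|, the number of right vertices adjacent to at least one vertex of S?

The union of neighbours of {u1, u2, u3, u5, u6, u7, u8} is {v1, v2, v3, v4, v5, v6, v7, v8}, which has 8 elements.
Since |N(S)| = 8 ≥ |S| = 7, Hall's condition holds for this subset.

8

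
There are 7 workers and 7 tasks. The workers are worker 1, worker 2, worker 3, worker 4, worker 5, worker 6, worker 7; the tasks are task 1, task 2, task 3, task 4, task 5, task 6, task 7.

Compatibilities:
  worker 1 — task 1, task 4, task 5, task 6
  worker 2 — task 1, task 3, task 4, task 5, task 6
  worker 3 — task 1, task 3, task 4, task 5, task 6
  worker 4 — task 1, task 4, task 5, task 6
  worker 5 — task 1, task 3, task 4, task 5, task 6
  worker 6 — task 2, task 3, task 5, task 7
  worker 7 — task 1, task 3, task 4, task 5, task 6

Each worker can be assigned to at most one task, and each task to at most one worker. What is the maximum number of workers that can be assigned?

One maximum matching: worker 1→task 6, worker 2→task 1, worker 3→task 3, worker 4→task 5, worker 5→task 4, worker 6→task 2.
The set {worker 1, worker 2, worker 3, worker 4, worker 5, worker 7} has only 5 neighbours ({task 1, task 3, task 4, task 5, task 6}), so by Hall's theorem at most 6 of the 7 workers can be matched.

6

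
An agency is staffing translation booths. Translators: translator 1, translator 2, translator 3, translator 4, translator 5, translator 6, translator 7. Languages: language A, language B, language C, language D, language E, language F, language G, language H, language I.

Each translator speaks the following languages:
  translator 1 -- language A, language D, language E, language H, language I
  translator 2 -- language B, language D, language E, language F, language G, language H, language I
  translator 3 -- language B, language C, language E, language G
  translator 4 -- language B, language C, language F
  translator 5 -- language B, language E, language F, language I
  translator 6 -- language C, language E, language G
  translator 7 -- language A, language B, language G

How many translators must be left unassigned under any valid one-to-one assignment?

A valid assignment of size 7: translator 1-language D, translator 2-language H, translator 3-language G, translator 4-language F, translator 5-language I, translator 6-language E, translator 7-language B.
All 7 translators are matched, so no larger matching exists.
That matches 7 of the 7, leaving 0 unmatched; no matching can do better.

0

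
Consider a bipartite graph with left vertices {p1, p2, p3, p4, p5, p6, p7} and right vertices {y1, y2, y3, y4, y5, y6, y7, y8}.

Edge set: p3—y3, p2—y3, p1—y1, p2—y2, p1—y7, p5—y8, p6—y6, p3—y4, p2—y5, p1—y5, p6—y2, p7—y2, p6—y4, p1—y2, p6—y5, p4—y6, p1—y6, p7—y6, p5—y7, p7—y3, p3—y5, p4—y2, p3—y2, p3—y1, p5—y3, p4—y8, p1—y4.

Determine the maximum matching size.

For example, pair p1→y7, p2→y5, p3→y4, p4→y2, p5→y8, p6→y6, p7→y3.
This saturates every left vertex, so 7 is the maximum.

7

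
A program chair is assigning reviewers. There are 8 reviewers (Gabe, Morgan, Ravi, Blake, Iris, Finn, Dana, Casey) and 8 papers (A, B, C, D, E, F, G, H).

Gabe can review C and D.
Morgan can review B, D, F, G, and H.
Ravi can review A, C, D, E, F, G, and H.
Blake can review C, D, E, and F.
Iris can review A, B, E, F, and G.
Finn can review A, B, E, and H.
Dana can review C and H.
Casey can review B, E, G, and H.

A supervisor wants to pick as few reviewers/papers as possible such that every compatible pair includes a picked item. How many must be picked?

8

{Gabe, Morgan, Ravi, Blake, Iris, Finn, Dana, Casey} is a vertex cover of size 8: every edge has an endpoint in this set.
No smaller cover exists because Gabe–D, Morgan–G, Ravi–F, Blake–C, Iris–A, Finn–E, Dana–H, Casey–B is a matching of size 8, and a cover must include an endpoint of each of these disjoint edges (König's theorem).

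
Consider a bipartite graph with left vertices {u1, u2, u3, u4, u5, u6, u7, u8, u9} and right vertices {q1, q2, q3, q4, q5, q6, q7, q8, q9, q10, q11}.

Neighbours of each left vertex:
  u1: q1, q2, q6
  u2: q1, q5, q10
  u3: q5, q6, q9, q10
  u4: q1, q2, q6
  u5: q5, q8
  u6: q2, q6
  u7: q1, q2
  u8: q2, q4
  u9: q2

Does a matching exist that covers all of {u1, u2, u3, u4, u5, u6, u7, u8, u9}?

No

The set {u1, u4, u6, u7, u9} has only 3 neighbours ({q1, q2, q6}), so by Hall's theorem at most 7 of the 9 left vertices can be matched.
Hence no matching covers every left vertex.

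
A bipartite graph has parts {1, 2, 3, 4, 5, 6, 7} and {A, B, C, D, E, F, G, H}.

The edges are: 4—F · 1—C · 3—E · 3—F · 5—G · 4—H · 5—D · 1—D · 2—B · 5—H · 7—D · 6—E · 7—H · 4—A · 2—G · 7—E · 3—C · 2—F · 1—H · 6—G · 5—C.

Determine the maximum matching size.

A valid assignment of size 7: 1→D, 2→B, 3→F, 4→H, 5→C, 6→G, 7→E.
This saturates every left vertex, so 7 is the maximum.

7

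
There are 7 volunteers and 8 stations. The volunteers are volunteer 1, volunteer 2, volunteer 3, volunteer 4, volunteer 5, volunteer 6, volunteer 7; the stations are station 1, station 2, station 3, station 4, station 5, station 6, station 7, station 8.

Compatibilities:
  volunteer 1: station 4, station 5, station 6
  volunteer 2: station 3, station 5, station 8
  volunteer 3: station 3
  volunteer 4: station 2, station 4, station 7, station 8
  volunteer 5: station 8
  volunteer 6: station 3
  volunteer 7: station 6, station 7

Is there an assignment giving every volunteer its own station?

No

The set {volunteer 3, volunteer 6} has only 1 neighbour ({station 3}), so by Hall's theorem at most 6 of the 7 volunteers can be matched.
Hence no matching covers every volunteer.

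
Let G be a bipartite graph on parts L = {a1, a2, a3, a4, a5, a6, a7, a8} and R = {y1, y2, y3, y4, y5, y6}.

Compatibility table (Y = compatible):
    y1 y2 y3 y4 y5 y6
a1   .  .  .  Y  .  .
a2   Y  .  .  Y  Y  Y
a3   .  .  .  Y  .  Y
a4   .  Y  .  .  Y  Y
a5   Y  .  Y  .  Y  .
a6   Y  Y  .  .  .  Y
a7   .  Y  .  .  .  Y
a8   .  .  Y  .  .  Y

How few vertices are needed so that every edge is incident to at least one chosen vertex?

6

The 6 edges a1–y4, a2–y5, a3–y6, a4–y2, a5–y3, a6–y1 form a matching, so any vertex cover needs at least 6 vertices (one per matched edge).
Conversely {y1, y2, y3, y4, y5, y6} meets every edge and has exactly 6 vertices, so 6 is optimal.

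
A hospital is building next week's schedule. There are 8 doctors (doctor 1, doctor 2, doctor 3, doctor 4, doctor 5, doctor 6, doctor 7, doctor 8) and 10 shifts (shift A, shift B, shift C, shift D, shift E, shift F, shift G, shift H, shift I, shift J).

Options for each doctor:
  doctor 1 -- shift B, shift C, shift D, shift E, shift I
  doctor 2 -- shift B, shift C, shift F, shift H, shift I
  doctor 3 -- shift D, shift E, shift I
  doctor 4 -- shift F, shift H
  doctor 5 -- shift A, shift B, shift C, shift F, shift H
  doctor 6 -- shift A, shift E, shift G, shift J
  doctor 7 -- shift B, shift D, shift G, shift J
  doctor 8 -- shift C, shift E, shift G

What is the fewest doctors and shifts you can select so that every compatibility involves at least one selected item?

A maximum matching has 8 edges (e.g. doctor 1–shift D, doctor 2–shift F, doctor 3–shift I, doctor 4–shift H, doctor 5–shift A, doctor 6–shift E, doctor 7–shift J, doctor 8–shift G).
By König's theorem the minimum vertex cover has the same size. One such cover is {doctor 1, doctor 2, doctor 3, doctor 4, doctor 5, doctor 6, doctor 7, doctor 8}.

8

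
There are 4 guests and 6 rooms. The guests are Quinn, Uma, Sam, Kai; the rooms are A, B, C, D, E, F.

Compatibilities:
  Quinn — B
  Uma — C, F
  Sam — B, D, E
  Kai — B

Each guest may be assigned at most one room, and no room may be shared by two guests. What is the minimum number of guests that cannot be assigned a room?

For example, pair Quinn-B, Uma-F, Sam-E.
The set {Quinn, Kai} has only 1 neighbour ({B}), so by Hall's theorem at most 3 of the 4 guests can be matched.
That matches 3 of the 4, leaving 1 unmatched; no matching can do better.

1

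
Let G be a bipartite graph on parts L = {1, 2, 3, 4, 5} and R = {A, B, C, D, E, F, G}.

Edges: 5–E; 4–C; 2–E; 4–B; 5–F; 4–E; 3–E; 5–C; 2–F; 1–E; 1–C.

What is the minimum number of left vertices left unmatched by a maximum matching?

1

A valid assignment of size 4: 1-C, 2-F, 3-E, 4-B.
The set {1, 2, 3, 5} has only 3 neighbours ({C, E, F}), so by Hall's theorem at most 4 of the 5 left vertices can be matched.
That matches 4 of the 5, leaving 1 unmatched; no matching can do better.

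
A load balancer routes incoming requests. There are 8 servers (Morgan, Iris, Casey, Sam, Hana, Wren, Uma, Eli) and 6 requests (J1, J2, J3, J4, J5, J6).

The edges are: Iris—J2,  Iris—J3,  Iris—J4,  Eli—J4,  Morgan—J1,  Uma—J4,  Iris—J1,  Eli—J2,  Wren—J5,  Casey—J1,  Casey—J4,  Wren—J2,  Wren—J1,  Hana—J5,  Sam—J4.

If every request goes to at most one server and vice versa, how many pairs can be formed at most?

For example, pair Morgan-J1, Iris-J3, Casey-J4, Hana-J5, Wren-J2.
The set {Morgan, Casey, Sam, Hana, Wren, Uma, Eli} has only 4 neighbours ({J1, J2, J4, J5}), so by Hall's theorem at most 5 of the 8 servers can be matched.

5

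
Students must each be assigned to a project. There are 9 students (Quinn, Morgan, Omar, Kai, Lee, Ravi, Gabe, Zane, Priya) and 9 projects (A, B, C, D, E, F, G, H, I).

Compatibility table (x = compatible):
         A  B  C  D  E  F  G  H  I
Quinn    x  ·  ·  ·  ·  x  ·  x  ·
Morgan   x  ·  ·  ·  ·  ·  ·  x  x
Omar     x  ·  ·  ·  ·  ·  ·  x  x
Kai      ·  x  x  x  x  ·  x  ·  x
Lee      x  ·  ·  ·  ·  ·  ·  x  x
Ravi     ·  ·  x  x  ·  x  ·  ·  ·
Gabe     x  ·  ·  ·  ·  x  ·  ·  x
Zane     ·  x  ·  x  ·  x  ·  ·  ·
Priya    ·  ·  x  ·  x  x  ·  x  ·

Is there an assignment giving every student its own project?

The set {Quinn, Morgan, Omar, Lee, Gabe} has only 4 neighbours ({A, F, H, I}), so by Hall's theorem at most 8 of the 9 students can be matched.
Hence no matching covers every student.

No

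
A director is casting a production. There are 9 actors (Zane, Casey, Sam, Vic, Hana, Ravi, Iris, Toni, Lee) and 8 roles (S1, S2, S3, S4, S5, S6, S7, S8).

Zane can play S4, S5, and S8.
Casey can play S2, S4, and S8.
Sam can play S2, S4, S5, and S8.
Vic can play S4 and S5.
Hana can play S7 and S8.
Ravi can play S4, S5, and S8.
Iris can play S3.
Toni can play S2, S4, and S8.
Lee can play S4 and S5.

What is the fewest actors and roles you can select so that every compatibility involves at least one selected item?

The 6 edges Zane–S5, Casey–S2, Sam–S8, Vic–S4, Hana–S7, Iris–S3 form a matching, so any vertex cover needs at least 6 vertices (one per matched edge).
Conversely {Hana, Iris, S2, S4, S5, S8} meets every edge and has exactly 6 vertices, so 6 is optimal.

6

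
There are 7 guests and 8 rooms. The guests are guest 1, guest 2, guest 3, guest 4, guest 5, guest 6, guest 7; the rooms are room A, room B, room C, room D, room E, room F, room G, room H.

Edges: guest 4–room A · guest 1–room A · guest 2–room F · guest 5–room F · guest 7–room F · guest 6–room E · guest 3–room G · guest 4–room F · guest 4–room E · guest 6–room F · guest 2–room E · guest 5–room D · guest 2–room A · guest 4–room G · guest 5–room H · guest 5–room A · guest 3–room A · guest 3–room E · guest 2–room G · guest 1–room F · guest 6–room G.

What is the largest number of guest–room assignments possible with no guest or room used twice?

5

One maximum matching: guest 1–room A, guest 2–room F, guest 3–room E, guest 4–room G, guest 5–room H.
The set {guest 1, guest 2, guest 3, guest 4, guest 6, guest 7} has only 4 neighbours ({room A, room E, room F, room G}), so by Hall's theorem at most 5 of the 7 guests can be matched.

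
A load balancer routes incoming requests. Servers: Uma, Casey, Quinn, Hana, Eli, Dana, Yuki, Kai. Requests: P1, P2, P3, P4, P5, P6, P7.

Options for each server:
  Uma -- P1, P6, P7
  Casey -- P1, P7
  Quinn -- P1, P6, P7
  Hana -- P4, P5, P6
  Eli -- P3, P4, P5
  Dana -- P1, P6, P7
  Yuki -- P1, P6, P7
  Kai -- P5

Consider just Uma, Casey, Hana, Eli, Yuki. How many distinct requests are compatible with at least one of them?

6

The union of neighbours of {Uma, Casey, Hana, Eli, Yuki} is {P1, P3, P4, P5, P6, P7}, which has 6 elements.
Since |N(S)| = 6 ≥ |S| = 5, Hall's condition holds for this subset.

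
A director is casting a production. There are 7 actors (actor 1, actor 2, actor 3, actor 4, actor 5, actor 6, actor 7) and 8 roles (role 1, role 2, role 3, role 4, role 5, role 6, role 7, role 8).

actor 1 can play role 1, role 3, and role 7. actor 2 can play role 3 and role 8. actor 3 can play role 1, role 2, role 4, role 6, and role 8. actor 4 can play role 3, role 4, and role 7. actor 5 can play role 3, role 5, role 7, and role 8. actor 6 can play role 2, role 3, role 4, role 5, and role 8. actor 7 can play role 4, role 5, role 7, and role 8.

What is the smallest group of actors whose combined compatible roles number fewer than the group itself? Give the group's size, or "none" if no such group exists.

none

A matching saturating every actor exists, for instance actor 1→role 1, actor 2→role 3, actor 3→role 6, actor 4→role 4, actor 5→role 7, actor 6→role 5, actor 7→role 8.
By Hall's marriage theorem, this means |N(S)| ≥ |S| for every subset S, so no violating subset exists.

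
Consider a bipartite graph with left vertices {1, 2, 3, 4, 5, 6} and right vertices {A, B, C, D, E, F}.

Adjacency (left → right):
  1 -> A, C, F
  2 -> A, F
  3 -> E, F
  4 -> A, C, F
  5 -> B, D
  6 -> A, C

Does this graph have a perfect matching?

No

The set {1, 2, 4, 6} has only 3 neighbours ({A, C, F}), so by Hall's theorem at most 5 of the 6 left vertices can be matched.
Hence no matching covers every left vertex.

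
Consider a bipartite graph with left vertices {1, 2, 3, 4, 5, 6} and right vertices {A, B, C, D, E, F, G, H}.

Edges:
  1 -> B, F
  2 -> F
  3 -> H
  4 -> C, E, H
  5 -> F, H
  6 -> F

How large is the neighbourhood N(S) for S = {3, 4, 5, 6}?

4

The union of neighbours of {3, 4, 5, 6} is {C, E, F, H}, which has 4 elements.
Since |N(S)| = 4 ≥ |S| = 4, Hall's condition holds for this subset.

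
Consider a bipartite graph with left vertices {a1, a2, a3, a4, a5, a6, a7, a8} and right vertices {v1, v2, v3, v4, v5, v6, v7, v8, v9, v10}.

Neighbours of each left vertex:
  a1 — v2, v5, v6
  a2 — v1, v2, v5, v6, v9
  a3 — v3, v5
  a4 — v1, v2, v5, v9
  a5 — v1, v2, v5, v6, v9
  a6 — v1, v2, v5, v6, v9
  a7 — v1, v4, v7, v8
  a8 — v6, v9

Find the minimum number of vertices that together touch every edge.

A maximum matching has 7 edges (e.g. a1–v5, a2–v1, a3–v3, a4–v9, a5–v6, a6–v2, a7–v7).
By König's theorem the minimum vertex cover has the same size. One such cover is {a3, a7, v1, v2, v5, v6, v9}.

7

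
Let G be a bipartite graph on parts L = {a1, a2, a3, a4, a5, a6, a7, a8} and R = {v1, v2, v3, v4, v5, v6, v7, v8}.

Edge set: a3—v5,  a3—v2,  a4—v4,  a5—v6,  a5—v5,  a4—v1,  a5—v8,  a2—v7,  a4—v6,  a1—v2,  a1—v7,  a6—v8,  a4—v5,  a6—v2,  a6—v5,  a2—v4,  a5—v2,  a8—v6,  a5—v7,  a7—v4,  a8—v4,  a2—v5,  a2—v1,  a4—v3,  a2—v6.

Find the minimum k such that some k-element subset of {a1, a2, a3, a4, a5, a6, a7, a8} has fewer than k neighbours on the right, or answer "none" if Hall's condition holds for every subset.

none

A matching saturating every left vertex exists, for instance a1→v7, a2→v1, a3→v5, a4→v3, a5→v2, a6→v8, a7→v4, a8→v6.
By Hall's marriage theorem, this means |N(S)| ≥ |S| for every subset S, so no violating subset exists.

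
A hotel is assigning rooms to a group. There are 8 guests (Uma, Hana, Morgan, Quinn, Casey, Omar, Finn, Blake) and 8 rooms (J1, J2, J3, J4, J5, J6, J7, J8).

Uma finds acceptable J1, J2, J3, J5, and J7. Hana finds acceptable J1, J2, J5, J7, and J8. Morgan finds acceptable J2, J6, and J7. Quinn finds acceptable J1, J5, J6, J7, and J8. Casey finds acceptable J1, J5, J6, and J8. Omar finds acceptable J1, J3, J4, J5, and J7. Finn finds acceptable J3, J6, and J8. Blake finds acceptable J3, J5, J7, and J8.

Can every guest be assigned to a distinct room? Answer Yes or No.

Yes

A valid assignment of size 8: Uma–J1, Hana–J8, Morgan–J2, Quinn–J7, Casey–J5, Omar–J4, Finn–J6, Blake–J3.
Every guest is matched, so this is a perfect matching.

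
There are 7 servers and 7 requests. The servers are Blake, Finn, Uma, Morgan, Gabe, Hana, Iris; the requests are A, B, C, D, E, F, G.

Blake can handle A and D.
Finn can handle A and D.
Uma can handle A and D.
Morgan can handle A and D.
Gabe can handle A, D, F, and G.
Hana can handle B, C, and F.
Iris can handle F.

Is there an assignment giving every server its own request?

The set {Blake, Finn, Uma, Morgan} has only 2 neighbours ({A, D}), so by Hall's theorem at most 5 of the 7 servers can be matched.
Hence no matching covers every server.

No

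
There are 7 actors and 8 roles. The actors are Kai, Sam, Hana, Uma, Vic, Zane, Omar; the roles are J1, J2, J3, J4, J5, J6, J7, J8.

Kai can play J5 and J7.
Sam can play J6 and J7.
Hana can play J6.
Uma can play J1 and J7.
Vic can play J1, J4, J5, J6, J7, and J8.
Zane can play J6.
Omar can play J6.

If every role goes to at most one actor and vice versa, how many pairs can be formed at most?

A valid assignment of size 5: Kai-J5, Sam-J7, Hana-J6, Uma-J1, Vic-J8.
The set {Hana, Zane, Omar} has only 1 neighbour ({J6}), so by Hall's theorem at most 5 of the 7 actors can be matched.

5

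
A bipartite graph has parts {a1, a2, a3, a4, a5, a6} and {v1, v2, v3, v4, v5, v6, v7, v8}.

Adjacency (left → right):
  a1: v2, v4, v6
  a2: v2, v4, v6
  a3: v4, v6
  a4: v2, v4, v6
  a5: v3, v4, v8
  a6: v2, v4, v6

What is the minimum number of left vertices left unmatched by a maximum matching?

2

For example, pair a1–v2, a2–v4, a3–v6, a5–v3.
The set {a1, a2, a3, a4, a6} has only 3 neighbours ({v2, v4, v6}), so by Hall's theorem at most 4 of the 6 left vertices can be matched.
That matches 4 of the 6, leaving 2 unmatched; no matching can do better.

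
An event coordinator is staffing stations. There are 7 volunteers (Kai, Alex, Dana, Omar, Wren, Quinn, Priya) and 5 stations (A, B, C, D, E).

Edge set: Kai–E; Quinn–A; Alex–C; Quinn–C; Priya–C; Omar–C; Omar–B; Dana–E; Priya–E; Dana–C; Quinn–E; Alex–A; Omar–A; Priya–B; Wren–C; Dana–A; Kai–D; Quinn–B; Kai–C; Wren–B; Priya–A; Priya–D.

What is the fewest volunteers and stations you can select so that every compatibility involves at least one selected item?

A maximum matching has 5 edges (e.g. Kai–D, Alex–A, Dana–E, Omar–C, Wren–B).
By König's theorem the minimum vertex cover has the same size. One such cover is {A, B, C, D, E}.

5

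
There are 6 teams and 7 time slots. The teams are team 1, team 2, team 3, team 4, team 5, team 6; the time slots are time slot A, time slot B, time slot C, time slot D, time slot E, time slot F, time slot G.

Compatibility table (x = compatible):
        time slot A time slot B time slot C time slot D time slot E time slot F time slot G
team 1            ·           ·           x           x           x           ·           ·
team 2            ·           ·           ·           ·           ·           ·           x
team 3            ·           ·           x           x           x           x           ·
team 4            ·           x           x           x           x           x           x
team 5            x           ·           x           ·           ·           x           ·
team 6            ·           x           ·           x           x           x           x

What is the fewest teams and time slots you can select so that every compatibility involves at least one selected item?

{team 1, team 2, team 3, team 4, team 5, team 6} is a vertex cover of size 6: every edge has an endpoint in this set.
No smaller cover exists because team 1–time slot D, team 2–time slot G, team 3–time slot F, team 4–time slot C, team 5–time slot A, team 6–time slot E is a matching of size 6, and a cover must include an endpoint of each of these disjoint edges (König's theorem).

6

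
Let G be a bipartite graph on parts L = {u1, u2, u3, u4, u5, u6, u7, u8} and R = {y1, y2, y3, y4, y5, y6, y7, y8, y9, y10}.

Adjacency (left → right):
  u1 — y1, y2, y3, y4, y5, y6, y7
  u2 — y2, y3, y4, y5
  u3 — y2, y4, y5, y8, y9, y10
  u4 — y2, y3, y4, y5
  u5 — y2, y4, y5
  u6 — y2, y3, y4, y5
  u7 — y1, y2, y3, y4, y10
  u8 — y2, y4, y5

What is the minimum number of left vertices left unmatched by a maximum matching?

1

One maximum matching: u1–y6, u2–y2, u3–y9, u4–y4, u5–y5, u6–y3, u7–y10.
The set {u2, u4, u5, u6, u8} has only 4 neighbours ({y2, y3, y4, y5}), so by Hall's theorem at most 7 of the 8 left vertices can be matched.
That matches 7 of the 8, leaving 1 unmatched; no matching can do better.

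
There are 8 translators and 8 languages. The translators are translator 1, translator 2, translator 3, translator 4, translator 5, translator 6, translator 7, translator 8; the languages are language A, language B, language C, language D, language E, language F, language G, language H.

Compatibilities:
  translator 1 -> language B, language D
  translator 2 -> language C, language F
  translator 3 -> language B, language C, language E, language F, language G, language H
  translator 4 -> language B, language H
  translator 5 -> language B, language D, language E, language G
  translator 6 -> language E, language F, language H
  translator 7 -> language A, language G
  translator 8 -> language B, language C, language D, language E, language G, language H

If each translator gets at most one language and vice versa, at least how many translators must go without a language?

A valid assignment of size 8: translator 1→language B, translator 2→language C, translator 3→language F, translator 4→language H, translator 5→language G, translator 6→language E, translator 7→language A, translator 8→language D.
All 8 translators are matched, so no larger matching exists.
That matches 8 of the 8, leaving 0 unmatched; no matching can do better.

0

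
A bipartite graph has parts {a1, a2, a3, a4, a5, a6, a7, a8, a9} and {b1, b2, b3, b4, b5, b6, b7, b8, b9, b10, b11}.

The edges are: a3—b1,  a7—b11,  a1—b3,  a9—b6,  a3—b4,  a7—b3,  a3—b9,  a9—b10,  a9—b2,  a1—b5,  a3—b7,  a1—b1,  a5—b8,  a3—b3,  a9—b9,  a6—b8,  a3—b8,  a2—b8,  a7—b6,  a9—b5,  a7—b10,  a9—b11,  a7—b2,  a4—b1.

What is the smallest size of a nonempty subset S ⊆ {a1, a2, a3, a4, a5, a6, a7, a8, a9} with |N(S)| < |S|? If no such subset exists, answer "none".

Take S = {a8}. Its neighbourhood is {}, so |N(S)| = 0 < |S| = 1.

1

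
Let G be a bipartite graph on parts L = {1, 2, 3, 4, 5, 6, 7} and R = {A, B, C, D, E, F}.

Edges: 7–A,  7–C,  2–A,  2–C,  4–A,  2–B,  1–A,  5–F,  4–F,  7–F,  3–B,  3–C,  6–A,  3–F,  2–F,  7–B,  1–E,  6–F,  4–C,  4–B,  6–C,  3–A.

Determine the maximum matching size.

A valid assignment of size 5: 1–E, 2–A, 3–B, 4–C, 5–F.
The set {2, 3, 4, 5, 6, 7} has only 4 neighbours ({A, B, C, F}), so by Hall's theorem at most 5 of the 7 left vertices can be matched.

5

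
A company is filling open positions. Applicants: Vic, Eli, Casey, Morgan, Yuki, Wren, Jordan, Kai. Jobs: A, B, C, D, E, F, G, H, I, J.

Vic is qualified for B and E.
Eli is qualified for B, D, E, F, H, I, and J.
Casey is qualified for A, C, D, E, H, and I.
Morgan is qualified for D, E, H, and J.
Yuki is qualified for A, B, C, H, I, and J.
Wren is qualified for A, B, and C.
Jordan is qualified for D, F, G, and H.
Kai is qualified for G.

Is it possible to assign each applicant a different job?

For example, pair Vic→E, Eli→J, Casey→H, Morgan→D, Yuki→A, Wren→B, Jordan→F, Kai→G.
All 8 applicants are covered.

Yes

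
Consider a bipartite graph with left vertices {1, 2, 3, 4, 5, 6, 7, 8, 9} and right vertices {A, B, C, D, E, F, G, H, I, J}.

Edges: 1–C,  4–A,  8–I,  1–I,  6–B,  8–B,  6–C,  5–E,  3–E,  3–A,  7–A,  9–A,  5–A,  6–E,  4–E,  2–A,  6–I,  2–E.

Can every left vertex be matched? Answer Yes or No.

The set {2, 3, 4, 5, 7, 9} has only 2 neighbours ({A, E}), so by Hall's theorem at most 5 of the 9 left vertices can be matched.
Hence no matching covers every left vertex.

No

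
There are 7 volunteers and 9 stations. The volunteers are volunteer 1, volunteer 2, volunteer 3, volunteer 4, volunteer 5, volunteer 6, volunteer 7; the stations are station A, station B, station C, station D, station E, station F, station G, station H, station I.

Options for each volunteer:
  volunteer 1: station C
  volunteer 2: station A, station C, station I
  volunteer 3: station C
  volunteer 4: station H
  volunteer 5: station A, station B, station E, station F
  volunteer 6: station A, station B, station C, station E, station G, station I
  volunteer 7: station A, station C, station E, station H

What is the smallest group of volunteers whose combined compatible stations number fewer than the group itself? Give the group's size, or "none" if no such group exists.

Take S = {volunteer 1, volunteer 3}. Its neighbourhood is {station C}, so |N(S)| = 1 < |S| = 2.
No single vertex violates Hall's condition since each has at least one neighbour, so 2 is the minimum.

2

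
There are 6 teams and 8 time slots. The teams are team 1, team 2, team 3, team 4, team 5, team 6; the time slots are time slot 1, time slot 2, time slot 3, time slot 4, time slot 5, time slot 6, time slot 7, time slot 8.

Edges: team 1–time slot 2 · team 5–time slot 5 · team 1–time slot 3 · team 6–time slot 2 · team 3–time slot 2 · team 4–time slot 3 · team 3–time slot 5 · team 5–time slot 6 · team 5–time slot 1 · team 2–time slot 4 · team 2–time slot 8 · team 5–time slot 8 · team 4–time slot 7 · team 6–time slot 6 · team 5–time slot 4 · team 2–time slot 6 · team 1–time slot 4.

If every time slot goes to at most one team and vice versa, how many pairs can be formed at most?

A valid assignment of size 6: team 1–time slot 4, team 2–time slot 8, team 3–time slot 5, team 4–time slot 7, team 5–time slot 1, team 6–time slot 2.
This saturates every team, so 6 is the maximum.

6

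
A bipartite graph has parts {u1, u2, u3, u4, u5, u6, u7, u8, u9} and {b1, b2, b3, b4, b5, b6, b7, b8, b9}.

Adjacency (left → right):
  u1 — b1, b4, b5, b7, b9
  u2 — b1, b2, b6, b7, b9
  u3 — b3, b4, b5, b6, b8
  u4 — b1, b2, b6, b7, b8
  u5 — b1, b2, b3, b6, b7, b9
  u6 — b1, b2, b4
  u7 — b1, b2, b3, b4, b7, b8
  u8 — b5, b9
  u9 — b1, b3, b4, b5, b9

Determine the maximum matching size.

9

For example, pair u1–b5, u2–b6, u3–b3, u4–b8, u5–b2, u6–b4, u7–b7, u8–b9, u9–b1.
All 9 left vertices are matched, so no larger matching exists.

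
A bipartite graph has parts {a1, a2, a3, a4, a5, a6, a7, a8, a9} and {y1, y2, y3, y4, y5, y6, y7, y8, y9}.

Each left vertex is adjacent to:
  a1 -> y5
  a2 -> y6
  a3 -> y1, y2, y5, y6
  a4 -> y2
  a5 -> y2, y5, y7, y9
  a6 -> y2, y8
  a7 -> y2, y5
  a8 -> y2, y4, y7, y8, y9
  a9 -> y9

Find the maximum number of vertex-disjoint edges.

8

A valid assignment of size 8: a1→y5, a2→y6, a3→y1, a4→y2, a5→y7, a6→y8, a8→y4, a9→y9.
The set {a1, a4, a7} has only 2 neighbours ({y2, y5}), so by Hall's theorem at most 8 of the 9 left vertices can be matched.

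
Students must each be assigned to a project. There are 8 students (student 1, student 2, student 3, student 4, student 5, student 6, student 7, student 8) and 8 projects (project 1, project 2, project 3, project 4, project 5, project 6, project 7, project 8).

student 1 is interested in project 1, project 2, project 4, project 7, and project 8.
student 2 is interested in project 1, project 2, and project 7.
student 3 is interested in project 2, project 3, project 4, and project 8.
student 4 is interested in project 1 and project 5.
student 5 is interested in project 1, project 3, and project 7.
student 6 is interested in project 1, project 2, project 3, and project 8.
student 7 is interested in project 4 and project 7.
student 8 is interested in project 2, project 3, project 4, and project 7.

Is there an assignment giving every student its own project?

The set {student 1, student 2, student 3, student 5, student 6, student 7, student 8} has only 6 neighbours ({project 1, project 2, project 3, project 4, project 7, project 8}), so by Hall's theorem at most 7 of the 8 students can be matched.
Hence no matching covers every student.

No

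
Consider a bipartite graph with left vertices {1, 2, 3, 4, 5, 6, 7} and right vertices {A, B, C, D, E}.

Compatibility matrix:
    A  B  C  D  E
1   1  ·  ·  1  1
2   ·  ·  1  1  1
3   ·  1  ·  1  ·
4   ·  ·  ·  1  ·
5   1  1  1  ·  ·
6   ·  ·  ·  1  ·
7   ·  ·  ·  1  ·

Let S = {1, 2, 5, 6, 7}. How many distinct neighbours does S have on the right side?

The union of neighbours of {1, 2, 5, 6, 7} is {A, B, C, D, E}, which has 5 elements.
Since |N(S)| = 5 ≥ |S| = 5, Hall's condition holds for this subset.

5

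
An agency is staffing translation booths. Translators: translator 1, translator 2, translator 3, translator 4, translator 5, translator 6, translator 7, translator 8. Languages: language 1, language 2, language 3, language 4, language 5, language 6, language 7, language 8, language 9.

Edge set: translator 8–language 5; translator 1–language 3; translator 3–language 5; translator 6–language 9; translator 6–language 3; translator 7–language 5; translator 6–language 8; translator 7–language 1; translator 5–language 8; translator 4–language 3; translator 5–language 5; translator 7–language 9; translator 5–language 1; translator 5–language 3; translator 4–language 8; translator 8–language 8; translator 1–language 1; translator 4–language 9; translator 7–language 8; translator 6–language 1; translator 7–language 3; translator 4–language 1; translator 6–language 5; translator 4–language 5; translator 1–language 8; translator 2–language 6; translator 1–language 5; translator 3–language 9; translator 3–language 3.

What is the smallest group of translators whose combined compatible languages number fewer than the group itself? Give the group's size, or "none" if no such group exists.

6

Take S = {translator 1, translator 3, translator 4, translator 5, translator 6, translator 7}. Its neighbourhood is {language 1, language 3, language 5, language 8, language 9}, so |N(S)| = 5 < |S| = 6.
Every subset of size less than 6 has at least as many neighbours as members, so 6 is the minimum.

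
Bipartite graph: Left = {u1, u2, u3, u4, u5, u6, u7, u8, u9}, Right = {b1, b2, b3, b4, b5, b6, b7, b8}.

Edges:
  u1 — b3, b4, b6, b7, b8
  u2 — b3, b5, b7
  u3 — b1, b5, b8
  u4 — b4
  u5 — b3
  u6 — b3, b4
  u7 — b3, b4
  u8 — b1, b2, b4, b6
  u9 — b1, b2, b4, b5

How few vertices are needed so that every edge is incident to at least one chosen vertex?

7

{u1, u2, u3, u8, u9, b3, b4} is a vertex cover of size 7: every edge has an endpoint in this set.
No smaller cover exists because u1–b6, u2–b7, u3–b8, u4–b4, u5–b3, u8–b2, u9–b5 is a matching of size 7, and a cover must include an endpoint of each of these disjoint edges (König's theorem).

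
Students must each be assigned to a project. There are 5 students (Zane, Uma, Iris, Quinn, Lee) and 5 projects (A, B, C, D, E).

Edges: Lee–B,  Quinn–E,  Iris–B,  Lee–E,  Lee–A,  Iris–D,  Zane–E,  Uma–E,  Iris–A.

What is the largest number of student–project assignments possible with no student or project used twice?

One maximum matching: Zane-E, Iris-D, Lee-B.
The set {Zane, Uma, Quinn} has only 1 neighbour ({E}), so by Hall's theorem at most 3 of the 5 students can be matched.

3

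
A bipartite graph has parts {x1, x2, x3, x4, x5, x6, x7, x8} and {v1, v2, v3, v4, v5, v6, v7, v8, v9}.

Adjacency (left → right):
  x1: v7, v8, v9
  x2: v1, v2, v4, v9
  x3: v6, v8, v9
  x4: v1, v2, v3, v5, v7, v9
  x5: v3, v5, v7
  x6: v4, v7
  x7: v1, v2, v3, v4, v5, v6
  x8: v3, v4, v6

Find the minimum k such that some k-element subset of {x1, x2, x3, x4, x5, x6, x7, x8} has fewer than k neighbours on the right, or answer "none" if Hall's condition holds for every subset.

none

A matching saturating every left vertex exists, for instance x1→v7, x2→v1, x3→v9, x4→v5, x5→v3, x6→v4, x7→v2, x8→v6.
By Hall's marriage theorem, this means |N(S)| ≥ |S| for every subset S, so no violating subset exists.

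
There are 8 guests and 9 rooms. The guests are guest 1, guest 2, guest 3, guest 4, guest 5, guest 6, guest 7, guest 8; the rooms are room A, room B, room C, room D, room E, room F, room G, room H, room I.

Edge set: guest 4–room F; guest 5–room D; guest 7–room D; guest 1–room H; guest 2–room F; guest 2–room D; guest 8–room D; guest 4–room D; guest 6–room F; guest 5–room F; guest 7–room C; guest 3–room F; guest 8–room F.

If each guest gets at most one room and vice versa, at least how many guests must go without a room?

For example, pair guest 1–room H, guest 2–room D, guest 3–room F, guest 7–room C.
The set {guest 2, guest 3, guest 4, guest 5, guest 6, guest 8} has only 2 neighbours ({room D, room F}), so by Hall's theorem at most 4 of the 8 guests can be matched.
That matches 4 of the 8, leaving 4 unmatched; no matching can do better.

4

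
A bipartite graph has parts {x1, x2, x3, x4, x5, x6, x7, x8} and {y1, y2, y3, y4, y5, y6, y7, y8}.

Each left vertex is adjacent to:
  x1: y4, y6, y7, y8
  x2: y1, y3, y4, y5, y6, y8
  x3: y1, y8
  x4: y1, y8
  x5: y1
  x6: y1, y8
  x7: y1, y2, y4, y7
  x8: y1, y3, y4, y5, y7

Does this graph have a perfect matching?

The set {x3, x4, x5, x6} has only 2 neighbours ({y1, y8}), so by Hall's theorem at most 6 of the 8 left vertices can be matched.
Hence no matching covers every left vertex.

No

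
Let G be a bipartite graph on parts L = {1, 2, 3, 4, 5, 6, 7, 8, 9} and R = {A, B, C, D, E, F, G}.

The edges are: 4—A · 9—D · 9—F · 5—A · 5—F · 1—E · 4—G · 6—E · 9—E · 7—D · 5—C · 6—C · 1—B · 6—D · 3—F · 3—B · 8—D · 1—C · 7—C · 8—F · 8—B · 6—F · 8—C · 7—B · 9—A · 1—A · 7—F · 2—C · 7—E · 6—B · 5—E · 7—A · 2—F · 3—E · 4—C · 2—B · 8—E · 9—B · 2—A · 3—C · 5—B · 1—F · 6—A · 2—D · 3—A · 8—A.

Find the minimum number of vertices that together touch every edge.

The 7 edges 1–C, 2–D, 3–F, 4–G, 5–B, 6–E, 7–A form a matching, so any vertex cover needs at least 7 vertices (one per matched edge).
Conversely {4, A, B, C, D, E, F} meets every edge and has exactly 7 vertices, so 7 is optimal.

7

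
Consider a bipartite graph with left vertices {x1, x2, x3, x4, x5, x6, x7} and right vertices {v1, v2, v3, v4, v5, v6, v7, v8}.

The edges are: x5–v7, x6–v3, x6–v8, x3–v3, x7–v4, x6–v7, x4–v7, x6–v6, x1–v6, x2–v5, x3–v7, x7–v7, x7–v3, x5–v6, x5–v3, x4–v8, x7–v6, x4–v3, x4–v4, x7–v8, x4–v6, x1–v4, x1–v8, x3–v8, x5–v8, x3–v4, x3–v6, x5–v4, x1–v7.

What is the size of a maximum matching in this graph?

A valid assignment of size 6: x1–v7, x2–v5, x3–v8, x4–v3, x5–v4, x6–v6.
The set {x1, x3, x4, x5, x6, x7} has only 5 neighbours ({v3, v4, v6, v7, v8}), so by Hall's theorem at most 6 of the 7 left vertices can be matched.

6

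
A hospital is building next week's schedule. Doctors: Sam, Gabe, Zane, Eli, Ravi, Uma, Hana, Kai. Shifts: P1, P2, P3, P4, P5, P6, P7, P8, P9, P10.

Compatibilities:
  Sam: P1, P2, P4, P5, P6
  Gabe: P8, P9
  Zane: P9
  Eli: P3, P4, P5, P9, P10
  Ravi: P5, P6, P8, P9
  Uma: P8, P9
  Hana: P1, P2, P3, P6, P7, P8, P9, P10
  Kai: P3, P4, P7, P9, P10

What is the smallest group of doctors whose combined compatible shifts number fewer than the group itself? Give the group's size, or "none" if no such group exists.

3

Take S = {Gabe, Zane, Uma}. Its neighbourhood is {P8, P9}, so |N(S)| = 2 < |S| = 3.
Every subset of size less than 3 has at least as many neighbours as members, so 3 is the minimum.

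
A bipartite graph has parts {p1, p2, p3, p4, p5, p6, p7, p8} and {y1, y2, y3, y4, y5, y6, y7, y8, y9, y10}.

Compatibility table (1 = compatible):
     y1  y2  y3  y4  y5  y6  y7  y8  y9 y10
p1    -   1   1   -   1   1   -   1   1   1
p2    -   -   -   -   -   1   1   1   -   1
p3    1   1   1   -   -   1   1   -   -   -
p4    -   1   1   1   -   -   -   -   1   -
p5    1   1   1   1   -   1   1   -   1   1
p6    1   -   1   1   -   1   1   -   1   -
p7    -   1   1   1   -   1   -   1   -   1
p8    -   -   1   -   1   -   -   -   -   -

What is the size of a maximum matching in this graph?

8

A valid assignment of size 8: p1→y9, p2→y8, p3→y6, p4→y2, p5→y10, p6→y7, p7→y4, p8→y3.
This saturates every left vertex, so 8 is the maximum.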